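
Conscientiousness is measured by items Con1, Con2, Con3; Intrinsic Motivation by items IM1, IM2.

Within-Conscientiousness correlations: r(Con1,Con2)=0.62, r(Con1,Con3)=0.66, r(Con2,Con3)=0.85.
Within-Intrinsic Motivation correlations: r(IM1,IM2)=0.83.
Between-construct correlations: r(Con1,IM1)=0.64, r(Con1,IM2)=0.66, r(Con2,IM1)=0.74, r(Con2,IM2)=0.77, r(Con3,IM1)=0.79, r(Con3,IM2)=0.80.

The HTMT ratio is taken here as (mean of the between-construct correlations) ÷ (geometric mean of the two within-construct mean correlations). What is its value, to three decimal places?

Mean between = 4.40/6 = 0.7333.
Mean within-Con = 2.13/3 = 0.7100; mean within-IM = 0.83/1 = 0.8300.
Geometric mean = √(0.7100 × 0.8300) = 0.7677.
HTMT = 0.7333 / 0.7677 = 0.955.

0.955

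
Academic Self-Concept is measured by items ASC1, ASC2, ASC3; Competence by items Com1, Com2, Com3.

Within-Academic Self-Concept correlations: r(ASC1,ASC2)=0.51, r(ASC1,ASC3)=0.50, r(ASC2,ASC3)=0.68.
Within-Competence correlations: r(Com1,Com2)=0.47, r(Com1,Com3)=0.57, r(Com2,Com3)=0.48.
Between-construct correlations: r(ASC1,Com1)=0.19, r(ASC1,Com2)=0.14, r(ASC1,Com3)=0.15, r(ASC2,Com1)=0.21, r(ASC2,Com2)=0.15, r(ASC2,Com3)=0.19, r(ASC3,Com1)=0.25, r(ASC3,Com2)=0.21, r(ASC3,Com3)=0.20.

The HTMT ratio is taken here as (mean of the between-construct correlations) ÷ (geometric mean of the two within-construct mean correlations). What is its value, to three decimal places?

Mean between = 1.69/9 = 0.1878.
Mean within-ASC = 1.69/3 = 0.5633; mean within-Com = 1.52/3 = 0.5067.
Geometric mean = √(0.5633 × 0.5067) = 0.5343.
HTMT = 0.1878 / 0.5343 = 0.351.

0.351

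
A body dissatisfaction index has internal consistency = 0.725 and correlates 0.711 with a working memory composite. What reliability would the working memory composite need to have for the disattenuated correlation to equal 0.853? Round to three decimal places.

r_true = r_obs / √(r_xx · r_yy) ⇒ 0.853 = 0.711 / √(0.725 · r_yy).
√(0.725 · r_yy) = 0.711 / 0.853 = 0.8335; 0.725 · r_yy = 0.6947; r_yy = 0.6947 / 0.725 ≈ 0.958.

0.958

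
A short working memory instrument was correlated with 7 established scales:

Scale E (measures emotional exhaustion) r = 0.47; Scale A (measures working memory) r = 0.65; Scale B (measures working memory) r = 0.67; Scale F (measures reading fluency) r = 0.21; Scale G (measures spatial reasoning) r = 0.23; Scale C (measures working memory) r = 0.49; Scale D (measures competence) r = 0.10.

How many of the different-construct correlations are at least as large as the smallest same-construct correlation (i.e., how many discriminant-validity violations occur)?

Convergent (same construct = working memory): Scale A, Scale B, Scale C.
Smallest convergent = 0.49. Discriminant values: 0.47, 0.21, 0.23, 0.10; count ≥ 0.49 → 0.

0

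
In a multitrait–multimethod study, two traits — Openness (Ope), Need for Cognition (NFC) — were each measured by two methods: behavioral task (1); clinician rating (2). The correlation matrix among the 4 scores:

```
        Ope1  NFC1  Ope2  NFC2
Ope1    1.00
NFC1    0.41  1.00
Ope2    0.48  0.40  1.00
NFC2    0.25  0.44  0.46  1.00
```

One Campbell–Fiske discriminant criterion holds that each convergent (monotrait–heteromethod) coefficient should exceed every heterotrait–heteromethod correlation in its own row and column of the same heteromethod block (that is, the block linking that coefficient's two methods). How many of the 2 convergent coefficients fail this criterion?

0

Checking each validity diagonal entry against its comparison values:
Ope (methods 1·2): 0.48 vs {0.25, 0.40} → pass.
NFC (methods 1·2): 0.44 vs {0.40, 0.25} → pass.
0 of 2 fail.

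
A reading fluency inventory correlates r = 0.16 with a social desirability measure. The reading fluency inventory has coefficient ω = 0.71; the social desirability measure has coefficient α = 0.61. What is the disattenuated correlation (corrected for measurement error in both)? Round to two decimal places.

r_true = r_obs / √(r_xx · r_yy) = 0.16 / √(0.71 × 0.61) = 0.16 / √0.4331 = 0.16 / 0.6581 ≈ 0.24.

0.24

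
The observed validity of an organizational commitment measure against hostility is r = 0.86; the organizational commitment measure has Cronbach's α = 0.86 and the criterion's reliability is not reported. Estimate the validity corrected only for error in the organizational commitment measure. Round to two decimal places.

0.93

Single correction: r_c = r_obs / √r_xx = 0.86 / √0.86 = 0.86 / 0.9274 ≈ 0.93.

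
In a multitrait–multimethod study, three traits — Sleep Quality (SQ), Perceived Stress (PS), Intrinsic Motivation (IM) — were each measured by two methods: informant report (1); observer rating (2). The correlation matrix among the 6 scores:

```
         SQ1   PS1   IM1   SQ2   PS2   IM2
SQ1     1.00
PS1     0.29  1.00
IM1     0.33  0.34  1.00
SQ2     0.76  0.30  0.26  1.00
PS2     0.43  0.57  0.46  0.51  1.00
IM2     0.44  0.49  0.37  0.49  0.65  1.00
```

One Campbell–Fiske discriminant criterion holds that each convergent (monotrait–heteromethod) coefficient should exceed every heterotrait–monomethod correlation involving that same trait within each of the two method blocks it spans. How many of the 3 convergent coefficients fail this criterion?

2

Each convergent coefficient versus the relevant comparison correlations:
SQ (methods 1·2): 0.76 vs {0.29, 0.51, 0.33, 0.49} → pass.
PS (methods 1·2): 0.57 vs {0.29, 0.51, 0.34, 0.65} → fail.
IM (methods 1·2): 0.37 vs {0.33, 0.49, 0.34, 0.65} → fail.
2 of 3 fail.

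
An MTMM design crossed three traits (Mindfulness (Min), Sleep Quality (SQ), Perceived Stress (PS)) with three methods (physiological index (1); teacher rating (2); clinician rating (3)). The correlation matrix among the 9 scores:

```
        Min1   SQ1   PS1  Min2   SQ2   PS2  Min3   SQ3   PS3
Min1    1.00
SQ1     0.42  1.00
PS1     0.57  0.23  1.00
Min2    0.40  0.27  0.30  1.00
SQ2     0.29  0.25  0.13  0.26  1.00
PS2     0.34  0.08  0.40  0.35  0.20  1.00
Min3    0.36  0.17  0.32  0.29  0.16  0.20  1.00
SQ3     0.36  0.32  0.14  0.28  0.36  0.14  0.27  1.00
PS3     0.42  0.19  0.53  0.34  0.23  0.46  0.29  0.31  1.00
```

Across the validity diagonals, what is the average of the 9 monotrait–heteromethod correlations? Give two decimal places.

0.37

Convergent values: 0.40, 0.36, 0.29, 0.25, 0.32, 0.36, 0.40, 0.53, 0.46; mean = 3.37/9 = 0.37.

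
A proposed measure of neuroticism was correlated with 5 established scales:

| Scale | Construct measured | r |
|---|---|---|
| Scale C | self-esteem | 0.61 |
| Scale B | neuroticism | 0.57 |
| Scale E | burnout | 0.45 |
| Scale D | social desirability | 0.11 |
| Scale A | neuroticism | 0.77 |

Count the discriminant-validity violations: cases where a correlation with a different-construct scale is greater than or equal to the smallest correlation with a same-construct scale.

Convergent (same construct = neuroticism): Scale B, Scale A.
Smallest convergent = 0.57. Discriminant values: 0.61, 0.45, 0.11; count ≥ 0.57 → 1.

1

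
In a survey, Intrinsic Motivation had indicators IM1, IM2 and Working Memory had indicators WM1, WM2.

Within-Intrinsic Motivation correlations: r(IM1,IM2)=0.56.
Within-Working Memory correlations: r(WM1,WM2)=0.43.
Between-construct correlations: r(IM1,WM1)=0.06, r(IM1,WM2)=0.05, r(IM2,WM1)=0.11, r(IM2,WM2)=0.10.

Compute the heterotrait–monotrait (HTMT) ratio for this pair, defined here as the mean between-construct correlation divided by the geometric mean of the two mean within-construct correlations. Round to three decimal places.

Between-construct mean = 0.32/4 = 0.0800.
Mean within-IM = 0.56/1 = 0.5600; mean within-WM = 0.43/1 = 0.4300.
Geometric mean = √(0.5600 × 0.4300) = 0.4907.
HTMT = 0.0800 / 0.4907 = 0.163.

0.163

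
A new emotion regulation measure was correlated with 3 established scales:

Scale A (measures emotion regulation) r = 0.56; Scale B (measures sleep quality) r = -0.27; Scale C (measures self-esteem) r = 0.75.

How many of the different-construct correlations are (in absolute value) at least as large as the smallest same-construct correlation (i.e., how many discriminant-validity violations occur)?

1

Convergent (same construct = emotion regulation): Scale A.
Smallest convergent = 0.56. Discriminant |r|: 0.27, 0.75; count ≥ 0.56 → 1.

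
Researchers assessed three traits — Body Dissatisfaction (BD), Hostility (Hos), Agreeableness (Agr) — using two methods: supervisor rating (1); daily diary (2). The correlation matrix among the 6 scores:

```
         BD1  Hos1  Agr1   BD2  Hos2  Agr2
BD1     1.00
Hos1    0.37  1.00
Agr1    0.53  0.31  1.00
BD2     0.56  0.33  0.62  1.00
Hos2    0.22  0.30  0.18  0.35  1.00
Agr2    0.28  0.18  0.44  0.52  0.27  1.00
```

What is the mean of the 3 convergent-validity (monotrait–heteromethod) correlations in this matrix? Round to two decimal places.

0.43

Convergent values: 0.56, 0.30, 0.44; mean = 1.30/3 = 0.43.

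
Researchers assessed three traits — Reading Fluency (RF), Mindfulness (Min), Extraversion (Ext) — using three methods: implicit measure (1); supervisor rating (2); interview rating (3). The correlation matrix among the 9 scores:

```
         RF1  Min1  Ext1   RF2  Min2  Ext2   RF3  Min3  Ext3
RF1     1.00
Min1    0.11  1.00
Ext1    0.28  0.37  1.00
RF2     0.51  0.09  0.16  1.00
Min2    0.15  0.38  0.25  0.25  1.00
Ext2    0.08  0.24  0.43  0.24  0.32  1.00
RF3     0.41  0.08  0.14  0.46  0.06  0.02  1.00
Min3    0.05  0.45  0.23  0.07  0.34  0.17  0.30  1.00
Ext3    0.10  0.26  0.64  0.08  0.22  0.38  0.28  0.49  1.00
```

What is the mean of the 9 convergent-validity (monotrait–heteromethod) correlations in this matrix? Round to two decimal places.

Convergent values: 0.51, 0.41, 0.46, 0.38, 0.45, 0.34, 0.43, 0.64, 0.38; mean = 4.00/9 = 0.44.

0.44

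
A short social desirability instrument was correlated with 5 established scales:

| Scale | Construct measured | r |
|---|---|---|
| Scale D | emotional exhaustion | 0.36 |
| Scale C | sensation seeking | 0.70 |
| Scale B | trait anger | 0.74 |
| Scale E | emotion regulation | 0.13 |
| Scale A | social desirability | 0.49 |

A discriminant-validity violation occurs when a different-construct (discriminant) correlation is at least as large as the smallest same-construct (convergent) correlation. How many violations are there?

Convergent (same construct = social desirability): Scale A.
Smallest convergent = 0.49. Discriminant values: 0.36, 0.70, 0.74, 0.13; count ≥ 0.49 → 2.

2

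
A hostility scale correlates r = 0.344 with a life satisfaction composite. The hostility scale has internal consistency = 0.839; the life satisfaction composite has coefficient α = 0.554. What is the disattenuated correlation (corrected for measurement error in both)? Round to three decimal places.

r_true = r_obs / √(r_xx · r_yy) = 0.344 / √(0.839 × 0.554) = 0.344 / √0.464806 = 0.344 / 0.6818 ≈ 0.505.

0.505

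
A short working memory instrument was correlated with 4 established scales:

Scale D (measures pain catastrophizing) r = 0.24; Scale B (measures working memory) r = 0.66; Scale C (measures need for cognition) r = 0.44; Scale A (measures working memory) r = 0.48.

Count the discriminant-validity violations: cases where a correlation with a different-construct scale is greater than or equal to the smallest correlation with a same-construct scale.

0

Convergent (same construct = working memory): Scale B, Scale A.
Smallest convergent = 0.48. Discriminant values: 0.24, 0.44; count ≥ 0.48 → 0.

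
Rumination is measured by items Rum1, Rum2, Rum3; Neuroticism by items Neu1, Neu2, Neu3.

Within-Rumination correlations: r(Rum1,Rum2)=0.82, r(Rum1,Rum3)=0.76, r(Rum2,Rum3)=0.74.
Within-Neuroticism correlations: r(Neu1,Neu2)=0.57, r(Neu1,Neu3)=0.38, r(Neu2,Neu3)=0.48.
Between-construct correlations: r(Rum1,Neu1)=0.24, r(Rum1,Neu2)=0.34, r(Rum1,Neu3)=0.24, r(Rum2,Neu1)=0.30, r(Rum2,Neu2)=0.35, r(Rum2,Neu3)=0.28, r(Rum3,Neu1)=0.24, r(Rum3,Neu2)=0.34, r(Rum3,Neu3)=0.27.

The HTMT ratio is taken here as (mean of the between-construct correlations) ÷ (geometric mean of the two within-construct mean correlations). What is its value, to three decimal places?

0.476

Mean heterotrait r = 2.60/9 = 0.2889.
Mean within-Rum = 2.32/3 = 0.7733; mean within-Neu = 1.43/3 = 0.4767.
Geometric mean = √(0.7733 × 0.4767) = 0.6072.
HTMT = 0.2889 / 0.6072 = 0.476.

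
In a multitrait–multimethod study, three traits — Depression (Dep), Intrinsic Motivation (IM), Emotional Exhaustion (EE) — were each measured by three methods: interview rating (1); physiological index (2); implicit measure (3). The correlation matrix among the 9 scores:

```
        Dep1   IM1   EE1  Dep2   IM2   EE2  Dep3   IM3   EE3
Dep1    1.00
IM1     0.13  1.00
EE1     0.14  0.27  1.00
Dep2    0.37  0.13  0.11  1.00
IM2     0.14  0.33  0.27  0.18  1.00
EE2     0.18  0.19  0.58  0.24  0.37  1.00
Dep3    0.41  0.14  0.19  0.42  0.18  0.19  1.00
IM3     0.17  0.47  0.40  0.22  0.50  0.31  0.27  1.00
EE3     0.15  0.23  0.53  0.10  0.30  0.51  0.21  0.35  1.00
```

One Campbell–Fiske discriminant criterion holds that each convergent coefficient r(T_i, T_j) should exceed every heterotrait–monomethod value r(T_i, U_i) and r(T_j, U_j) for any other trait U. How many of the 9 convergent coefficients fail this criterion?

Convergent coefficients and their comparison sets:
Dep (methods 1·2): 0.37 vs {0.13, 0.18, 0.14, 0.24} → pass.
Dep (methods 1·3): 0.41 vs {0.13, 0.27, 0.14, 0.21} → pass.
Dep (methods 2·3): 0.42 vs {0.18, 0.27, 0.24, 0.21} → pass.
IM (methods 1·2): 0.33 vs {0.13, 0.18, 0.27, 0.37} → fail.
IM (methods 1·3): 0.47 vs {0.13, 0.27, 0.27, 0.35} → pass.
IM (methods 2·3): 0.50 vs {0.18, 0.27, 0.37, 0.35} → pass.
EE (methods 1·2): 0.58 vs {0.14, 0.24, 0.27, 0.37} → pass.
EE (methods 1·3): 0.53 vs {0.14, 0.21, 0.27, 0.35} → pass.
EE (methods 2·3): 0.51 vs {0.24, 0.21, 0.37, 0.35} → pass.
1 of 9 fail.

1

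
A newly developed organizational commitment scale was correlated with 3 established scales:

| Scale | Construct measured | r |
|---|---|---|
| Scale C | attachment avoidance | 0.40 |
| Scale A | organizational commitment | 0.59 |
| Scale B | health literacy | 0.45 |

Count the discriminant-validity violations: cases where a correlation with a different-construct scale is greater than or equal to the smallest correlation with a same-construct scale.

0

Convergent (same construct = organizational commitment): Scale A.
Smallest convergent = 0.59. Discriminant values: 0.40, 0.45; count ≥ 0.59 → 0.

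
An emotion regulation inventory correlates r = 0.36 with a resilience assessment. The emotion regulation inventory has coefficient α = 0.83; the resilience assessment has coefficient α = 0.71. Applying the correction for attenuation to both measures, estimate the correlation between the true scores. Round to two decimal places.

0.47

r_true = r_obs / √(r_xx · r_yy) = 0.36 / √(0.83 × 0.71) = 0.36 / √0.5893 = 0.36 / 0.7677 ≈ 0.47.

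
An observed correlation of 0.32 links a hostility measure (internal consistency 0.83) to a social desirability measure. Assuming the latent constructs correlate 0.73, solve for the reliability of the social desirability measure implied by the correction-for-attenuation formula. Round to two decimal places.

r_true = r_obs / √(r_xx · r_yy) ⇒ 0.73 = 0.32 / √(0.83 · r_yy).
√(0.83 · r_yy) = 0.32 / 0.73 = 0.4384; 0.83 · r_yy = 0.1922; r_yy = 0.1922 / 0.83 ≈ 0.23.

0.23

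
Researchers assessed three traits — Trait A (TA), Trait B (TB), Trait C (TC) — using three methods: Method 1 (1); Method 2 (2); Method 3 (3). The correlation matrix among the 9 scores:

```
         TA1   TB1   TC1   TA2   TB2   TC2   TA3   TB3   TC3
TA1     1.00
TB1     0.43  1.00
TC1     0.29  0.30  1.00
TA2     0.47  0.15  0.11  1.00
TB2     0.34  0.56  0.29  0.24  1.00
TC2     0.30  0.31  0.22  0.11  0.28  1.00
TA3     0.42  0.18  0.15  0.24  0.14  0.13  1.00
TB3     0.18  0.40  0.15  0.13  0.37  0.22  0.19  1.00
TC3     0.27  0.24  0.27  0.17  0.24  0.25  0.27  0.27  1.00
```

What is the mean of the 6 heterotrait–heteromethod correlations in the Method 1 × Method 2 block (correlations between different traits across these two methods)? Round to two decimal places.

0.25

HTHM values (method 1 × method 2): 0.34, 0.30, 0.15, 0.31, 0.11, 0.29; mean = 1.50/6 = 0.25.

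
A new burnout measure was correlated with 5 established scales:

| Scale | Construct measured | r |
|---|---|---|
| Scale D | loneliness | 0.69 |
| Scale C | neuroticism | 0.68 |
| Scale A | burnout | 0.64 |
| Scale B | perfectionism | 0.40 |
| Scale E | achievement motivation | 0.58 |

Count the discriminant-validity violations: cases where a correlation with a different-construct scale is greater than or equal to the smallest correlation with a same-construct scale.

2

Convergent (same construct = burnout): Scale A.
Smallest convergent = 0.64. Discriminant values: 0.69, 0.68, 0.40, 0.58; count ≥ 0.64 → 2.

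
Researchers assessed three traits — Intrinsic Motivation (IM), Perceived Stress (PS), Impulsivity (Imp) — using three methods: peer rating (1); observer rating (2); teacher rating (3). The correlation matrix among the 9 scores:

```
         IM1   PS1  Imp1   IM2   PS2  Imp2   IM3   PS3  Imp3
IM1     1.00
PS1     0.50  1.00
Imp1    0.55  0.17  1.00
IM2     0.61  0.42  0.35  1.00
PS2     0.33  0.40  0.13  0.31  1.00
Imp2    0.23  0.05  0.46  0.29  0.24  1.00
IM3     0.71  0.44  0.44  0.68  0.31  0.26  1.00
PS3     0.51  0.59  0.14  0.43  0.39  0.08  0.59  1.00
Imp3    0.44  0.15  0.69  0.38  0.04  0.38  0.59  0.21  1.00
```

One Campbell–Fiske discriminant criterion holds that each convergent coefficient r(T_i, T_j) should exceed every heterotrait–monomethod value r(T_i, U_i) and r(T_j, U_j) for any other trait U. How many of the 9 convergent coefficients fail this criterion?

5

Each convergent coefficient versus the relevant comparison correlations:
IM (methods 1·2): 0.61 vs {0.50, 0.31, 0.55, 0.29} → pass.
IM (methods 1·3): 0.71 vs {0.50, 0.59, 0.55, 0.59} → pass.
IM (methods 2·3): 0.68 vs {0.31, 0.59, 0.29, 0.59} → pass.
PS (methods 1·2): 0.40 vs {0.50, 0.31, 0.17, 0.24} → fail.
PS (methods 1·3): 0.59 vs {0.50, 0.59, 0.17, 0.21} → fail.
PS (methods 2·3): 0.39 vs {0.31, 0.59, 0.24, 0.21} → fail.
Imp (methods 1·2): 0.46 vs {0.55, 0.29, 0.17, 0.24} → fail.
Imp (methods 1·3): 0.69 vs {0.55, 0.59, 0.17, 0.21} → pass.
Imp (methods 2·3): 0.38 vs {0.29, 0.59, 0.24, 0.21} → fail.
5 of 9 fail.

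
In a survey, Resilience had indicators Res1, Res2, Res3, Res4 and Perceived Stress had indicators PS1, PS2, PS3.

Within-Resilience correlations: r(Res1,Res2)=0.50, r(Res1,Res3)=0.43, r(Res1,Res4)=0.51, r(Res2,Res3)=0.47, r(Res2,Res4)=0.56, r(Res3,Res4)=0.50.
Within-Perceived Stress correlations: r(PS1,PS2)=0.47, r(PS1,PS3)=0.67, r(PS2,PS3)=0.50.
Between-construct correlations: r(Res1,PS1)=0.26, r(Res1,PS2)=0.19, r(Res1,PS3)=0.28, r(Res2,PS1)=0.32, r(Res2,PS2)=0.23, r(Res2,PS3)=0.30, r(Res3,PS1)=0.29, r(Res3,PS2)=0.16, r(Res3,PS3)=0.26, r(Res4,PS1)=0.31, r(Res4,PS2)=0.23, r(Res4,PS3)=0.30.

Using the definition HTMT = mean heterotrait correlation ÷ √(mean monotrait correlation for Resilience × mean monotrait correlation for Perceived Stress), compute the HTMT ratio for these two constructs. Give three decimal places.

0.501

Mean heterotrait r = 3.13/12 = 0.2608.
Mean within-Res = 2.97/6 = 0.4950; mean within-PS = 1.64/3 = 0.5467.
Geometric mean = √(0.4950 × 0.5467) = 0.5202.
HTMT = 0.2608 / 0.5202 = 0.501.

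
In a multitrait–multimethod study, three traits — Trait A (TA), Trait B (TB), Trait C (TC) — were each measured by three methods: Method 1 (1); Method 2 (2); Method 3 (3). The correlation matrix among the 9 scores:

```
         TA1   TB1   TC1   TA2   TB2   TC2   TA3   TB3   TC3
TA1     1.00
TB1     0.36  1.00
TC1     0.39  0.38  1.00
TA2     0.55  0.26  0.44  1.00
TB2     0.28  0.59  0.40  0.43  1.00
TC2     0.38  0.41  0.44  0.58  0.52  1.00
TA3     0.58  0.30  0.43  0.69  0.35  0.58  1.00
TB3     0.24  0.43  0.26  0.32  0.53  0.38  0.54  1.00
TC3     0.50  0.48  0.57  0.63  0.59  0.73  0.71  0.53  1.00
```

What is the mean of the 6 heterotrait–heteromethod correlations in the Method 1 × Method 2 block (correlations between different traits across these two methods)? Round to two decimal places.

HTHM values (method 1 × method 2): 0.28, 0.38, 0.26, 0.41, 0.44, 0.40; mean = 2.17/6 = 0.36.

0.36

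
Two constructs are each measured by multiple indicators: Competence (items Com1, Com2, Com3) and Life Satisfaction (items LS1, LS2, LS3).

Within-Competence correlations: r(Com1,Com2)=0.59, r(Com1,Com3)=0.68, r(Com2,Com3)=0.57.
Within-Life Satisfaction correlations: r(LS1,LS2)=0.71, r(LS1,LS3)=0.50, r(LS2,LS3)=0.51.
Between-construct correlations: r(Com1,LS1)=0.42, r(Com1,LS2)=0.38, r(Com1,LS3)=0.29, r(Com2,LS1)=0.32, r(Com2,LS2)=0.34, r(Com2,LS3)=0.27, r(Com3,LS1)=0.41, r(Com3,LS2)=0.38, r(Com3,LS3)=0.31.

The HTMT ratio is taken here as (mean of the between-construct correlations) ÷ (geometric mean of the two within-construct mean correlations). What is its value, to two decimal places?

0.58

Mean between = 3.12/9 = 0.3467.
Mean within-Com = 1.84/3 = 0.6133; mean within-LS = 1.72/3 = 0.5733.
Geometric mean = √(0.6133 × 0.5733) = 0.5930.
HTMT = 0.3467 / 0.5930 = 0.58.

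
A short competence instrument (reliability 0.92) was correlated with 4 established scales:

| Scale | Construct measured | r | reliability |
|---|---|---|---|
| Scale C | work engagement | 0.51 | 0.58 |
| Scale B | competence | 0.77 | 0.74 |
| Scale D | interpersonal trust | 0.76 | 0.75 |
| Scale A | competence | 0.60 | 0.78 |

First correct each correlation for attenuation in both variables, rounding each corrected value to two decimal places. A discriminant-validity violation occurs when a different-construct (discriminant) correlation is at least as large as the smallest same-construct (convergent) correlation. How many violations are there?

Disattenuated r (r / √(r_scale · r_new)):
  Scale C (disc): 0.51 / √(0.58·0.92) = 0.70
  Scale B (conv): 0.77 / √(0.74·0.92) = 0.93
  Scale D (disc): 0.76 / √(0.75·0.92) = 0.91
  Scale A (conv): 0.60 / √(0.78·0.92) = 0.71
Smallest convergent = 0.71. Discriminant values: 0.70, 0.91; count ≥ 0.71 → 1.

1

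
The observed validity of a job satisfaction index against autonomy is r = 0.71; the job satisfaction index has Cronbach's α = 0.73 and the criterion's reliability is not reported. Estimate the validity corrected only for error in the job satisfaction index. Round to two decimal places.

0.83

Single correction: r_c = r_obs / √r_xx = 0.71 / √0.73 = 0.71 / 0.8544 ≈ 0.83.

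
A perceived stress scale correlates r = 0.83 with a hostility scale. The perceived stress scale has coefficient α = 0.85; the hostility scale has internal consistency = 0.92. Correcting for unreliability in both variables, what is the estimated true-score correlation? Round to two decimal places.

0.94

r_true = r_obs / √(r_xx · r_yy) = 0.83 / √(0.85 × 0.92) = 0.83 / √0.7820 = 0.83 / 0.8843 ≈ 0.94.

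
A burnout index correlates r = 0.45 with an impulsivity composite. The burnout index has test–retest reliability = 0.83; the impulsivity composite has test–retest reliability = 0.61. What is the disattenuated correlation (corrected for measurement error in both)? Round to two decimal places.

0.63

r_true = r_obs / √(r_xx · r_yy) = 0.45 / √(0.83 × 0.61) = 0.45 / √0.5063 = 0.45 / 0.7115 ≈ 0.63.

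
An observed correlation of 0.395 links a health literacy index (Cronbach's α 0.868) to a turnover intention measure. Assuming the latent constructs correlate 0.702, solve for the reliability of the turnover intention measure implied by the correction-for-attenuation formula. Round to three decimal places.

r_true = r_obs / √(r_xx · r_yy) ⇒ 0.702 = 0.395 / √(0.868 · r_yy).
√(0.868 · r_yy) = 0.395 / 0.702 = 0.5627; 0.868 · r_yy = 0.3166; r_yy = 0.3166 / 0.868 ≈ 0.365.

0.365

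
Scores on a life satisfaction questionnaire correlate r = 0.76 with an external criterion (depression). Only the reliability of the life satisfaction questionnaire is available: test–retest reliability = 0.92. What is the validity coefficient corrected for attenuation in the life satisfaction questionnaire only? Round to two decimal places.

Single correction: r_c = r_obs / √r_xx = 0.76 / √0.92 = 0.76 / 0.9592 ≈ 0.79.

0.79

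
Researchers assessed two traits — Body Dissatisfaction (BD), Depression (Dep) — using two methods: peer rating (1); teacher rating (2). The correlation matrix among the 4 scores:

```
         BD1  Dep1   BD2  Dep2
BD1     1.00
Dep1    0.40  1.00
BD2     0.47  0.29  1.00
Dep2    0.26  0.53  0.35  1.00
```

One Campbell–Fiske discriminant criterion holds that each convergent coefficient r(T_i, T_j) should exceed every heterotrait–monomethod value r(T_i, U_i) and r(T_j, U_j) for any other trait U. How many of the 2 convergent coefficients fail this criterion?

0

Convergent coefficients and their comparison sets:
BD (methods 1·2): 0.47 vs {0.40, 0.35} → pass.
Dep (methods 1·2): 0.53 vs {0.40, 0.35} → pass.
0 of 2 fail.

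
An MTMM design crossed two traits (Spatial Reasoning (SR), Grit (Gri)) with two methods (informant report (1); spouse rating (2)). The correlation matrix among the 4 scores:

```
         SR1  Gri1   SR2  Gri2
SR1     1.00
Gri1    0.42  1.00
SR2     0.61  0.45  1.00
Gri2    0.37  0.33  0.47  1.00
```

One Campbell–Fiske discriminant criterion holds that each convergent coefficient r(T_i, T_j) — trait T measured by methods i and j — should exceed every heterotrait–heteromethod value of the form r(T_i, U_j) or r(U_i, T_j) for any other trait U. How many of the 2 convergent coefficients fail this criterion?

Convergent coefficients and their comparison sets:
SR (methods 1·2): 0.61 vs {0.37, 0.45} → pass.
Gri (methods 1·2): 0.33 vs {0.45, 0.37} → fail.
1 of 2 fail.

1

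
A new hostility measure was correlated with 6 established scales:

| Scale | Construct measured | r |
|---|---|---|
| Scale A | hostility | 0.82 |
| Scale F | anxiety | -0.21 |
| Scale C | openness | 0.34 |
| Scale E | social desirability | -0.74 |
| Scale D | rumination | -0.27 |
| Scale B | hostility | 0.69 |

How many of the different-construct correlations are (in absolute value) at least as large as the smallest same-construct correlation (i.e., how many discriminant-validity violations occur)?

Convergent (same construct = hostility): Scale A, Scale B.
Smallest convergent = 0.69. Discriminant |r|: 0.21, 0.34, 0.74, 0.27; count ≥ 0.69 → 1.

1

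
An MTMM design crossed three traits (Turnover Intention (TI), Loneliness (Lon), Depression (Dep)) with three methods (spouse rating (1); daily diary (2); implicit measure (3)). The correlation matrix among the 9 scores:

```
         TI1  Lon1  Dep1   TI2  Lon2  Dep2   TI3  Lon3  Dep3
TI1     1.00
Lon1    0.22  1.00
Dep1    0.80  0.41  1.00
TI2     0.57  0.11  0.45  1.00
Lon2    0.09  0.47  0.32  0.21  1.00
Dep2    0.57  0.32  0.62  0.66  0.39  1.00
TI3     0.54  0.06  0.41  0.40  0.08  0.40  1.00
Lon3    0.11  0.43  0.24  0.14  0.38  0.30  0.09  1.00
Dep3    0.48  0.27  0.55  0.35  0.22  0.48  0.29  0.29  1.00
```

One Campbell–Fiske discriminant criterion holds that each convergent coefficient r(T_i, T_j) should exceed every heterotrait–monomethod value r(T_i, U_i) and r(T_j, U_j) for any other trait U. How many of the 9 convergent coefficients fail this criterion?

Each convergent coefficient versus the relevant comparison correlations:
TI (methods 1·2): 0.57 vs {0.22, 0.21, 0.80, 0.66} → fail.
TI (methods 1·3): 0.54 vs {0.22, 0.09, 0.80, 0.29} → fail.
TI (methods 2·3): 0.40 vs {0.21, 0.09, 0.66, 0.29} → fail.
Lon (methods 1·2): 0.47 vs {0.22, 0.21, 0.41, 0.39} → pass.
Lon (methods 1·3): 0.43 vs {0.22, 0.09, 0.41, 0.29} → pass.
Lon (methods 2·3): 0.38 vs {0.21, 0.09, 0.39, 0.29} → fail.
Dep (methods 1·2): 0.62 vs {0.80, 0.66, 0.41, 0.39} → fail.
Dep (methods 1·3): 0.55 vs {0.80, 0.29, 0.41, 0.29} → fail.
Dep (methods 2·3): 0.48 vs {0.66, 0.29, 0.39, 0.29} → fail.
7 of 9 fail.

7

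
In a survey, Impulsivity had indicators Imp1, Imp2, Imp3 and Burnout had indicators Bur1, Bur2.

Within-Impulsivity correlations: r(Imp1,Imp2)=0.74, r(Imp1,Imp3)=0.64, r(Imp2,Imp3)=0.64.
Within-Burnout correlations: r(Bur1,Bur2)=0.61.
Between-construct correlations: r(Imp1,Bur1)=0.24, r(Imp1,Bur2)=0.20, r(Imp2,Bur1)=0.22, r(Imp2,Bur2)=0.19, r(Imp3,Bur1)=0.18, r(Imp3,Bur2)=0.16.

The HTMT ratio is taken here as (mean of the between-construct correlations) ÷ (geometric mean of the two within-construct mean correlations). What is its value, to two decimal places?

0.31

Mean between = 1.19/6 = 0.1983.
Mean within-Imp = 2.02/3 = 0.6733; mean within-Bur = 0.61/1 = 0.6100.
Geometric mean = √(0.6733 × 0.6100) = 0.6409.
HTMT = 0.1983 / 0.6409 = 0.31.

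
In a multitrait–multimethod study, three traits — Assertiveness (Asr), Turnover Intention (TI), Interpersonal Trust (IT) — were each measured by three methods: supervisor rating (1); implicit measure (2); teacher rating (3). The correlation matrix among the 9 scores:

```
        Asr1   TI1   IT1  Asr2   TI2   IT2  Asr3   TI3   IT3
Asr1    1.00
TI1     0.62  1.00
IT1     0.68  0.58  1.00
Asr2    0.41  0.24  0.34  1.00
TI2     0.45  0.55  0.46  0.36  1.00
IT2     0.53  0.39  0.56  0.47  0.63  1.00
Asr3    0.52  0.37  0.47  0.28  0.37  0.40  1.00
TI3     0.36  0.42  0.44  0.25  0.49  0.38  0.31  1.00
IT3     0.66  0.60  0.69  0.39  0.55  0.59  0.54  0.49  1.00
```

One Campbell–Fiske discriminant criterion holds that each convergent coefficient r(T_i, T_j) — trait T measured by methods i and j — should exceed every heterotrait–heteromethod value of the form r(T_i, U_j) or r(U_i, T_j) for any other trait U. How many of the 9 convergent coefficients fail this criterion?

5

Each convergent coefficient versus the relevant comparison correlations:
Asr (methods 1·2): 0.41 vs {0.45, 0.24, 0.53, 0.34} → fail.
Asr (methods 1·3): 0.52 vs {0.36, 0.37, 0.66, 0.47} → fail.
Asr (methods 2·3): 0.28 vs {0.25, 0.37, 0.39, 0.40} → fail.
TI (methods 1·2): 0.55 vs {0.24, 0.45, 0.39, 0.46} → pass.
TI (methods 1·3): 0.42 vs {0.37, 0.36, 0.60, 0.44} → fail.
TI (methods 2·3): 0.49 vs {0.37, 0.25, 0.55, 0.38} → fail.
IT (methods 1·2): 0.56 vs {0.34, 0.53, 0.46, 0.39} → pass.
IT (methods 1·3): 0.69 vs {0.47, 0.66, 0.44, 0.60} → pass.
IT (methods 2·3): 0.59 vs {0.40, 0.39, 0.38, 0.55} → pass.
5 of 9 fail.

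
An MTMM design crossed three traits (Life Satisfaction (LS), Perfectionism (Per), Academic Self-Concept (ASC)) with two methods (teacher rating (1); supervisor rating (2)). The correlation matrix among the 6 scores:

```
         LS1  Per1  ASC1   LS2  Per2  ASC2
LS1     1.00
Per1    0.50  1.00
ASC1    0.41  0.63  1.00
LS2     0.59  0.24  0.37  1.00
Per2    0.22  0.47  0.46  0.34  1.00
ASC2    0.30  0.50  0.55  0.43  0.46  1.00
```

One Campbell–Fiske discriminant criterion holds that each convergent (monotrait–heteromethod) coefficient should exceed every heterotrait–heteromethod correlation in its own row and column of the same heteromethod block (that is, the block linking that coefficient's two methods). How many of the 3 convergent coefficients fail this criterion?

1

Each convergent coefficient versus the relevant comparison correlations:
LS (methods 1·2): 0.59 vs {0.22, 0.24, 0.30, 0.37} → pass.
Per (methods 1·2): 0.47 vs {0.24, 0.22, 0.50, 0.46} → fail.
ASC (methods 1·2): 0.55 vs {0.37, 0.30, 0.46, 0.50} → pass.
1 of 3 fail.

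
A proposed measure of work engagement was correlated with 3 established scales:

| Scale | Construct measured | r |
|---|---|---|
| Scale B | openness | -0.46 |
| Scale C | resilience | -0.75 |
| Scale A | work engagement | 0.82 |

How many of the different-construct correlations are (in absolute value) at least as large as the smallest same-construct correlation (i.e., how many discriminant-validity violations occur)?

Convergent (same construct = work engagement): Scale A.
Smallest convergent = 0.82. Discriminant |r|: 0.46, 0.75; count ≥ 0.82 → 0.

0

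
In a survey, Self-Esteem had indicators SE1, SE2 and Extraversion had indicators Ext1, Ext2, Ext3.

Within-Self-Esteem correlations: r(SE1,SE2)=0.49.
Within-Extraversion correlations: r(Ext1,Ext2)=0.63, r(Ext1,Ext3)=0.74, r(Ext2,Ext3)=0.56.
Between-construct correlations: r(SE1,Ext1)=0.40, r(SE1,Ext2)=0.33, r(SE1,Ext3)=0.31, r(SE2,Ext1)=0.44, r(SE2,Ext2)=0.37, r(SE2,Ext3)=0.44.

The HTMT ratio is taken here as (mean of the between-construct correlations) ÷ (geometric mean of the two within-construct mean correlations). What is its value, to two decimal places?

0.68

Mean between = 2.29/6 = 0.3817.
Mean within-SE = 0.49/1 = 0.4900; mean within-Ext = 1.93/3 = 0.6433.
Geometric mean = √(0.4900 × 0.6433) = 0.5614.
HTMT = 0.3817 / 0.5614 = 0.68.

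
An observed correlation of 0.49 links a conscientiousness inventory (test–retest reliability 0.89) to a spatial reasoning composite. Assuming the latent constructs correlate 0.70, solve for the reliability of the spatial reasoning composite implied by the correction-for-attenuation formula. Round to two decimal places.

0.55

r_true = r_obs / √(r_xx · r_yy) ⇒ 0.70 = 0.49 / √(0.89 · r_yy).
√(0.89 · r_yy) = 0.49 / 0.70 = 0.7000; 0.89 · r_yy = 0.4900; r_yy = 0.4900 / 0.89 ≈ 0.55.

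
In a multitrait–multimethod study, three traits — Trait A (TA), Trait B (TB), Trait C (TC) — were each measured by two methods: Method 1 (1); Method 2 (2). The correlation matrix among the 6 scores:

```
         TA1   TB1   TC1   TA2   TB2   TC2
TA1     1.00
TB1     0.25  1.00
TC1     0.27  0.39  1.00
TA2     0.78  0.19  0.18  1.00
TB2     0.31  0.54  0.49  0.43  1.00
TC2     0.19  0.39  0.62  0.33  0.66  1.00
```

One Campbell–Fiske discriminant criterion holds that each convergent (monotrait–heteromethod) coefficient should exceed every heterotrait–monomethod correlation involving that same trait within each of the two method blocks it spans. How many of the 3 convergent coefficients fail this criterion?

2

Checking each validity diagonal entry against its comparison values:
TA (methods 1·2): 0.78 vs {0.25, 0.43, 0.27, 0.33} → pass.
TB (methods 1·2): 0.54 vs {0.25, 0.43, 0.39, 0.66} → fail.
TC (methods 1·2): 0.62 vs {0.27, 0.33, 0.39, 0.66} → fail.
2 of 3 fail.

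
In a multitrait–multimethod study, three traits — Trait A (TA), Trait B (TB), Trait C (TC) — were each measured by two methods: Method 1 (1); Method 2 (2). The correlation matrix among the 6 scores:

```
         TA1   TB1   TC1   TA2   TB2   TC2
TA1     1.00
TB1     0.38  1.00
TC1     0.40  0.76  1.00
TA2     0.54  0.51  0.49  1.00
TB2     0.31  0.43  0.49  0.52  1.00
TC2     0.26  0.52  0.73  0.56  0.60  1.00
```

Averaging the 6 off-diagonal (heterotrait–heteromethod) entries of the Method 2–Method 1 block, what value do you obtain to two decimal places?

0.43

HTHM values (method 2 × method 1): 0.51, 0.49, 0.31, 0.49, 0.26, 0.52; mean = 2.58/6 = 0.43.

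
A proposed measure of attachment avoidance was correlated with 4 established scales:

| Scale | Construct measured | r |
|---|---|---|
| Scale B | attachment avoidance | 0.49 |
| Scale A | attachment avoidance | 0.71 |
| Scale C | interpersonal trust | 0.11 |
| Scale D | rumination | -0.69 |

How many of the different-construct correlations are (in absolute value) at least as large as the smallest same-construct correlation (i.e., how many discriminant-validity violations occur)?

1

Convergent (same construct = attachment avoidance): Scale B, Scale A.
Smallest convergent = 0.49. Discriminant |r|: 0.11, 0.69; count ≥ 0.49 → 1.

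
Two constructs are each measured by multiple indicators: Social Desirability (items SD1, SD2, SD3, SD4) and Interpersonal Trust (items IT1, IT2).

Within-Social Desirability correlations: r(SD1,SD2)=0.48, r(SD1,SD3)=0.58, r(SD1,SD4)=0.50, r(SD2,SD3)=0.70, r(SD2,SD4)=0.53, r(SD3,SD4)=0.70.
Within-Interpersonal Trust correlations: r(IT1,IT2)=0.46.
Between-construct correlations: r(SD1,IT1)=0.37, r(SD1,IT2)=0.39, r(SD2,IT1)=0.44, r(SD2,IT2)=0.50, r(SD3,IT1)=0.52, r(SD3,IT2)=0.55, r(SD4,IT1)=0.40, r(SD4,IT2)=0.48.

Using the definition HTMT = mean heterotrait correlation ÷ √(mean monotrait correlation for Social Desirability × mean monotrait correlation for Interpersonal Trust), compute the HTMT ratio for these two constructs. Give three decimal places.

0.882

Between-construct mean = 3.65/8 = 0.4563.
Mean within-SD = 3.49/6 = 0.5817; mean within-IT = 0.46/1 = 0.4600.
Geometric mean = √(0.5817 × 0.4600) = 0.5173.
HTMT = 0.4563 / 0.5173 = 0.882.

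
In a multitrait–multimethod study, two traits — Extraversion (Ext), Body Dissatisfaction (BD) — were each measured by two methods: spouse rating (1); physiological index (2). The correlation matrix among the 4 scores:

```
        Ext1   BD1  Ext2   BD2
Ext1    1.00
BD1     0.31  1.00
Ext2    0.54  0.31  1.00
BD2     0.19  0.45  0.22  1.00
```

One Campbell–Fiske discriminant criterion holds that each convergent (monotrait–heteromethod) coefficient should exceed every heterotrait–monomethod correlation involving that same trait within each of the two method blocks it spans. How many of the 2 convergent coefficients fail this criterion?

Checking each validity diagonal entry against its comparison values:
Ext (methods 1·2): 0.54 vs {0.31, 0.22} → pass.
BD (methods 1·2): 0.45 vs {0.31, 0.22} → pass.
0 of 2 fail.

0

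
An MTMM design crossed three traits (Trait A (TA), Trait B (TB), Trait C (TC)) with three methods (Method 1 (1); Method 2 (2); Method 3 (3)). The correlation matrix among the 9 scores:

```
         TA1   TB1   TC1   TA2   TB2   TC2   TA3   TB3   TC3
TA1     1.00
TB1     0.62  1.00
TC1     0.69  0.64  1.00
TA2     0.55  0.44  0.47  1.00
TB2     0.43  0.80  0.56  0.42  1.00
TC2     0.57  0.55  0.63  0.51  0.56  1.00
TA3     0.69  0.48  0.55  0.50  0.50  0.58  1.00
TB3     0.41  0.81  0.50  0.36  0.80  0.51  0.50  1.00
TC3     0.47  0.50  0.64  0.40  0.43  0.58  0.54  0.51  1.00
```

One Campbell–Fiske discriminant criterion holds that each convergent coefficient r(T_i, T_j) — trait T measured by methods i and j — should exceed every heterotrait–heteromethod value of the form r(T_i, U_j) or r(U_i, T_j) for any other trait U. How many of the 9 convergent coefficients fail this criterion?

Checking each validity diagonal entry against its comparison values:
TA (methods 1·2): 0.55 vs {0.43, 0.44, 0.57, 0.47} → fail.
TA (methods 1·3): 0.69 vs {0.41, 0.48, 0.47, 0.55} → pass.
TA (methods 2·3): 0.50 vs {0.36, 0.50, 0.40, 0.58} → fail.
TB (methods 1·2): 0.80 vs {0.44, 0.43, 0.55, 0.56} → pass.
TB (methods 1·3): 0.81 vs {0.48, 0.41, 0.50, 0.50} → pass.
TB (methods 2·3): 0.80 vs {0.50, 0.36, 0.43, 0.51} → pass.
TC (methods 1·2): 0.63 vs {0.47, 0.57, 0.56, 0.55} → pass.
TC (methods 1·3): 0.64 vs {0.55, 0.47, 0.50, 0.50} → pass.
TC (methods 2·3): 0.58 vs {0.58, 0.40, 0.51, 0.43} → fail.
3 of 9 fail.

3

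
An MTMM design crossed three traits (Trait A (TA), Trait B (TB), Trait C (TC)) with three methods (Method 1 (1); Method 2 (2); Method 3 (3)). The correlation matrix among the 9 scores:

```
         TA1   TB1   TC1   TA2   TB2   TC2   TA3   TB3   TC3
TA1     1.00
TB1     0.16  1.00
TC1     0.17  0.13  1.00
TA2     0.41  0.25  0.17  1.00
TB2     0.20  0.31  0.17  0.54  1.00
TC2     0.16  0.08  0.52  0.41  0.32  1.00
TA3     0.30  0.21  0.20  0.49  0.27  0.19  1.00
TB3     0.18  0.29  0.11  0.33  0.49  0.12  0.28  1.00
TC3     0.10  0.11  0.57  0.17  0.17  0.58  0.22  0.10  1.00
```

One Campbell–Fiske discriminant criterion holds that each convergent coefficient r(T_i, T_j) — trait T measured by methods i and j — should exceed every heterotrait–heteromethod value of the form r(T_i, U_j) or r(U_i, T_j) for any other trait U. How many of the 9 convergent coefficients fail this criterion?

Each convergent coefficient versus the relevant comparison correlations:
TA (methods 1·2): 0.41 vs {0.20, 0.25, 0.16, 0.17} → pass.
TA (methods 1·3): 0.30 vs {0.18, 0.21, 0.10, 0.20} → pass.
TA (methods 2·3): 0.49 vs {0.33, 0.27, 0.17, 0.19} → pass.
TB (methods 1·2): 0.31 vs {0.25, 0.20, 0.08, 0.17} → pass.
TB (methods 1·3): 0.29 vs {0.21, 0.18, 0.11, 0.11} → pass.
TB (methods 2·3): 0.49 vs {0.27, 0.33, 0.17, 0.12} → pass.
TC (methods 1·2): 0.52 vs {0.17, 0.16, 0.17, 0.08} → pass.
TC (methods 1·3): 0.57 vs {0.20, 0.10, 0.11, 0.11} → pass.
TC (methods 2·3): 0.58 vs {0.19, 0.17, 0.12, 0.17} → pass.
0 of 9 fail.

0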